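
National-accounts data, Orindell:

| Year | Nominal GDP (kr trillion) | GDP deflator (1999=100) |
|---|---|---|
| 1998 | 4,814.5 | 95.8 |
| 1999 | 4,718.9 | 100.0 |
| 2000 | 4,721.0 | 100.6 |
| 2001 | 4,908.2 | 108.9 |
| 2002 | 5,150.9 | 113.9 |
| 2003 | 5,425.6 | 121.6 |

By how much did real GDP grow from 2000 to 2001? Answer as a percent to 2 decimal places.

Real GDP 2000 = 4721.0/1.006 = 4692.84.
Real GDP 2001 = 4908.2/1.089 = 4507.07.
Change = 4507.07/4692.84 − 1 = -0.0396.

-3.96%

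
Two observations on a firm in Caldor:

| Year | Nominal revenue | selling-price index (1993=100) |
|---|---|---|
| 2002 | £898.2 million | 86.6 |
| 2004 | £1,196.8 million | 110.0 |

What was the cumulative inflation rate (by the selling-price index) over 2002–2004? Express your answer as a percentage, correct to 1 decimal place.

Price-level change = 110.0 / 86.6 − 1 = 0.2702.

27.0%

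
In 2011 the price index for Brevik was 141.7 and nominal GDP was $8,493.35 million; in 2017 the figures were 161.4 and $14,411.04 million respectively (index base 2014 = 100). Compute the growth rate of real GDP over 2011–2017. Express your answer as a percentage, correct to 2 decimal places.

Deflate each year: 2011 → 8493.35/1.417 = 5993.90; 2017 → 14411.04/1.614 = 8928.77.
So real GDP changed by 8928.77/5993.90 − 1 = 0.4896, i.e. 48.96%.

48.96%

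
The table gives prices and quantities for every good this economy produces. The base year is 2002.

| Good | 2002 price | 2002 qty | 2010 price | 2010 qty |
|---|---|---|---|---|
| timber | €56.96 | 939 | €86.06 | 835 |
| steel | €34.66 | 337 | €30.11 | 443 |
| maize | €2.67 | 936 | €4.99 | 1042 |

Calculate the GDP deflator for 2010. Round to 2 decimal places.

137.60

Nominal GDP 2010 = 86.06·835 + 30.11·443 + 4.99·1042 = 90398.41.
Real GDP 2010 (at 2002 prices) = 56.96·835 + 34.66·443 + 2.67·1042 = 65698.12.
Deflator = Nominal/Real × 100 = 90398.41/65698.12 × 100 = 137.597.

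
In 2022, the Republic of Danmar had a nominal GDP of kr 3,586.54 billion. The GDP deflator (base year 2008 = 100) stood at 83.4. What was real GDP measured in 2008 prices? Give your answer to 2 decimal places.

Real GDP = Nominal / (GDP deflator/100) = 3586.54 / 0.834 = 4300.41.

kr 4,300.41 billion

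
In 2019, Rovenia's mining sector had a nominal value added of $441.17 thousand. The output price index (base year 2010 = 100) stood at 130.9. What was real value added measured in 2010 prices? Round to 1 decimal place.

Real value added = Nominal / (output price index/100) = 441.17 / 1.309 = 337.03.

$337.0 thousand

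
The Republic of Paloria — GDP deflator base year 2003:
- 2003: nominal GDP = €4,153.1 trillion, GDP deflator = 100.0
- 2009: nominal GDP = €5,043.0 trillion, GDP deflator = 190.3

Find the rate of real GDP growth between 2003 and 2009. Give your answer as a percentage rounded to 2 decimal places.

-36.19%

Real GDP 2003 = 4153.1 / 1.000 = 4153.10.
Real GDP 2009 = 5043.0 / 1.903 = 2650.03.
Real growth = 2650.03 / 4153.10 − 1 = -0.3619.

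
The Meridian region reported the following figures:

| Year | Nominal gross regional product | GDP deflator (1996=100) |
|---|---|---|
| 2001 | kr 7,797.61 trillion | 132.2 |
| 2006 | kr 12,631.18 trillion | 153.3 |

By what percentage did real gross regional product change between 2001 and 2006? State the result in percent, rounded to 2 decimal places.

Real gross regional product 2001 = 7797.61 / 1.322 = 5898.34.
Real gross regional product 2006 = 12631.18 / 1.533 = 8239.52.
Real growth = 8239.52 / 5898.34 − 1 = 0.3969.

39.69%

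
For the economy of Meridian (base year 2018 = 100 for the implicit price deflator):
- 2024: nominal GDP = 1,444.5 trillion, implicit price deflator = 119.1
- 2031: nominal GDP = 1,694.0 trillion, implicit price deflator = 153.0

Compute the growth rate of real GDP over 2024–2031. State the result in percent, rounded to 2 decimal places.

-8.71%

Real GDP 2024 = 1444.5 / 1.191 = 1212.85.
Real GDP 2031 = 1694.0 / 1.530 = 1107.19.
Real growth = 1107.19 / 1212.85 − 1 = -0.0871.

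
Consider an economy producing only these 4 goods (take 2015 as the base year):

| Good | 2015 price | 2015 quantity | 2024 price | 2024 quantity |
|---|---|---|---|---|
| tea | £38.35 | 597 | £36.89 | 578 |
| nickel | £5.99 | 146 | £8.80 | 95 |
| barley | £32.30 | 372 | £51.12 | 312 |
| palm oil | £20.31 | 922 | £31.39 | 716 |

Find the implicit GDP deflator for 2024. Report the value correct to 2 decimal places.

127.93

Nominal GDP 2024 = 36.89·578 + 8.80·95 + 51.12·312 + 31.39·716 = 60583.10.
Real GDP 2024 (at 2015 prices) = 38.35·578 + 5.99·95 + 32.30·312 + 20.31·716 = 47354.91.
Deflator = Nominal/Real × 100 = 60583.10/47354.91 × 100 = 127.934.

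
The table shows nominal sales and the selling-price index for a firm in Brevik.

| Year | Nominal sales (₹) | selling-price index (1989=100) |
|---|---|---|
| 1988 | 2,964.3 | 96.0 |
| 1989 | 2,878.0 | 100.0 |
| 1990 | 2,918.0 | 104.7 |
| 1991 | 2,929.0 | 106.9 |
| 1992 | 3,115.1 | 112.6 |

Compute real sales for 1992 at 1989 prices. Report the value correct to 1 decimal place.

Real sales 1992 = 3115.1 / 1.126 = 2766.52.

₹2,766.5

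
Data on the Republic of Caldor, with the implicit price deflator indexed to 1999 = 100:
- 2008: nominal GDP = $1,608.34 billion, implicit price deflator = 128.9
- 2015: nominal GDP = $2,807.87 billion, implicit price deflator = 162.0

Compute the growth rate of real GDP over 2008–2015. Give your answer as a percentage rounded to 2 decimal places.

38.91%

Deflate each year: 2008 → 1608.34/1.289 = 1247.74; 2015 → 2807.87/1.620 = 1733.25.
So real GDP changed by 1733.25/1247.74 − 1 = 0.3891, i.e. 38.91%.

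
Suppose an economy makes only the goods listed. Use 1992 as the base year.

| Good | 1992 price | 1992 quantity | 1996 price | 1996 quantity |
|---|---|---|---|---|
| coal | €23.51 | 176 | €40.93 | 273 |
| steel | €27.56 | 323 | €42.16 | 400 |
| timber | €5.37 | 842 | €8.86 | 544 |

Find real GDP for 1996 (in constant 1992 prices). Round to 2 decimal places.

Real GDP 1996 = Σ (p_1992 × q_1996) = 23.51·273 + 27.56·400 + 5.37·544 = 20363.51.

€20363.51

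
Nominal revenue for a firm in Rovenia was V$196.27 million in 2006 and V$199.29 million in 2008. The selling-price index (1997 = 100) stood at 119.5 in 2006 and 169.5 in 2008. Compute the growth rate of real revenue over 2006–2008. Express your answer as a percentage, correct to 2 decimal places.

-28.41%

Deflate each year: 2006 → 196.27/1.195 = 164.24; 2008 → 199.29/1.695 = 117.58.
So real revenue changed by 117.58/164.24 − 1 = -0.2841, i.e. -28.41%.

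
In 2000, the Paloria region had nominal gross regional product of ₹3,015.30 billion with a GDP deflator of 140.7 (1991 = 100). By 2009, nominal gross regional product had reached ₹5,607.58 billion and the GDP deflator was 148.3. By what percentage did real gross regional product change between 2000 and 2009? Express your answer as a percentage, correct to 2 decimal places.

Deflate each year: 2000 → 3015.30/1.407 = 2143.07; 2009 → 5607.58/1.483 = 3781.24.
So real gross regional product changed by 3781.24/2143.07 − 1 = 0.7644, i.e. 76.44%.

76.44%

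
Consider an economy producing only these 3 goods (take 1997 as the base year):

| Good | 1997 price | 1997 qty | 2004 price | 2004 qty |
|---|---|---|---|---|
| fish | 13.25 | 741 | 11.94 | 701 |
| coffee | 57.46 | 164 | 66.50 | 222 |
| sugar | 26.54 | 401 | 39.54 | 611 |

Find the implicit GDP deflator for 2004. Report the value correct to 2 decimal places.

Nominal GDP 2004 = 11.94·701 + 66.50·222 + 39.54·611 = 47291.88.
Real GDP 2004 (at 1997 prices) = 13.25·701 + 57.46·222 + 26.54·611 = 38260.31.
Deflator = Nominal/Real × 100 = 47291.88/38260.31 × 100 = 123.606.

123.61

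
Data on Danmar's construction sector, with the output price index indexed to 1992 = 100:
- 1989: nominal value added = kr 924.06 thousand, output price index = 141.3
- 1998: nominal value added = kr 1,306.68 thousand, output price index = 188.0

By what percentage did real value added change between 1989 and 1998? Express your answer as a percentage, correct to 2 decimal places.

6.28%

Real value added 1989 = 924.06 / 1.413 = 653.97.
Real value added 1998 = 1306.68 / 1.880 = 695.04.
Real growth = 695.04 / 653.97 − 1 = 0.0628.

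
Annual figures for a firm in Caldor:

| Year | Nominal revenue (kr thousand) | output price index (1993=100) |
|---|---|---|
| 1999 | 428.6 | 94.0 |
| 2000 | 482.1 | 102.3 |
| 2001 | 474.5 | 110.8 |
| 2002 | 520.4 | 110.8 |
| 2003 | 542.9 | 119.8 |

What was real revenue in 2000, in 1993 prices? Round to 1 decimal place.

Real revenue 2000 = 482.1 / 1.023 = 471.26.

kr 471.3 thousand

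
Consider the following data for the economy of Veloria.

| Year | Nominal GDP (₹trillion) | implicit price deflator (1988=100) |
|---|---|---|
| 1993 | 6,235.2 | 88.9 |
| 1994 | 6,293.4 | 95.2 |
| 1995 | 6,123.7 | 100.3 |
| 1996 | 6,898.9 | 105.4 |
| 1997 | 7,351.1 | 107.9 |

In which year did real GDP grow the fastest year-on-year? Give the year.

1994: real = 6293.4/0.952 = 6610.71; growth vs 1993 (7013.72) = -5.75%.
1995: real = 6123.7/1.003 = 6105.38; growth vs 1994 (6610.71) = -7.64%.
1996: real = 6898.9/1.054 = 6545.45; growth vs 1995 (6105.38) = 7.21%.
1997: real = 7351.1/1.079 = 6812.88; growth vs 1996 (6545.45) = 4.09%.

1996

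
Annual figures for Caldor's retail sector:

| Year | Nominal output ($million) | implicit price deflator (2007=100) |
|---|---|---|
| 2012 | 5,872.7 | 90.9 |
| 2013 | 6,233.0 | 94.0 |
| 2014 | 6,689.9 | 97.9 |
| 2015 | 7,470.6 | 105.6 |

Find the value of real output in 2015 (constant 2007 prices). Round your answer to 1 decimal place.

Real output 2015 = 7470.6 / 1.056 = 7074.43.

$7,074.4 million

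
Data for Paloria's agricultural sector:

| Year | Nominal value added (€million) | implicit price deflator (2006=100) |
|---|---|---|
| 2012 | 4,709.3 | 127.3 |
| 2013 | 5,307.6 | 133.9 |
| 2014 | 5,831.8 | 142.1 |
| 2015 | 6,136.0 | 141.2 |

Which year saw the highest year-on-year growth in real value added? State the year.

2013: real = 5307.6/1.339 = 3963.85; growth vs 2012 (3699.37) = 7.15%.
2014: real = 5831.8/1.421 = 4104.01; growth vs 2013 (3963.85) = 3.54%.
2015: real = 6136.0/1.412 = 4345.61; growth vs 2014 (4104.01) = 5.89%.

2013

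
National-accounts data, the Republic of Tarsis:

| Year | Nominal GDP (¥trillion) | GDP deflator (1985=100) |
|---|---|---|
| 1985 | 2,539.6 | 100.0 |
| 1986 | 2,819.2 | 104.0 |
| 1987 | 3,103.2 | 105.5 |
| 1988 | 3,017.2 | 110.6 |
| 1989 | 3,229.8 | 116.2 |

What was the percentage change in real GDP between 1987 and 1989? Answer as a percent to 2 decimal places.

Real GDP 1987 = 3103.2/1.055 = 2941.42.
Real GDP 1989 = 3229.8/1.162 = 2779.52.
Change = 2779.52/2941.42 − 1 = -0.0550.

-5.50%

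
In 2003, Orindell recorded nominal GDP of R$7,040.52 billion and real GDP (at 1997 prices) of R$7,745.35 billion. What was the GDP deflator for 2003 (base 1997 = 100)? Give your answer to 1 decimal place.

90.9

GDP deflator = (Nominal / Real) × 100 = 7040.52 / 7745.35 × 100 = 90.90.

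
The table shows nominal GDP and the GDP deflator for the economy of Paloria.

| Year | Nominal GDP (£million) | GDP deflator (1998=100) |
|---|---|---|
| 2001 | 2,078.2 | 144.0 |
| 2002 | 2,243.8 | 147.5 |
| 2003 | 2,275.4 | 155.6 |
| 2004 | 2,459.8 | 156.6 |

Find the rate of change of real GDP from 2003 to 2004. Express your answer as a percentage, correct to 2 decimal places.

7.41%

Real GDP 2003 = 2275.4/1.556 = 1462.34.
Real GDP 2004 = 2459.8/1.566 = 1570.75.
Change = 1570.75/1462.34 − 1 = 0.0741.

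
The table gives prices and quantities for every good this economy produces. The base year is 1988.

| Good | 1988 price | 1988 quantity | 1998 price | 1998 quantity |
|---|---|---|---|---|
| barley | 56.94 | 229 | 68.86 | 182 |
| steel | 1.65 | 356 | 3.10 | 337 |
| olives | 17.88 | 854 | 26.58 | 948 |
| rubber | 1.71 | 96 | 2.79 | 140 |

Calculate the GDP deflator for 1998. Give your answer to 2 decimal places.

139.34

Nominal GDP 1998 = 68.86·182 + 3.10·337 + 26.58·948 + 2.79·140 = 39165.66.
Real GDP 1998 (at 1988 prices) = 56.94·182 + 1.65·337 + 17.88·948 + 1.71·140 = 28108.77.
Deflator = Nominal/Real × 100 = 39165.66/28108.77 × 100 = 139.336.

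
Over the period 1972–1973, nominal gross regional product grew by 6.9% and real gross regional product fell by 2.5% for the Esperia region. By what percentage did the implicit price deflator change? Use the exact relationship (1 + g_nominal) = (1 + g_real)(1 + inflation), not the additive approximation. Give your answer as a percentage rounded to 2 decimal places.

9.64%

(1 + g_nom) = (1 + g_real)(1 + π), so π = 1.0690 / 0.9750 − 1 = 0.09641.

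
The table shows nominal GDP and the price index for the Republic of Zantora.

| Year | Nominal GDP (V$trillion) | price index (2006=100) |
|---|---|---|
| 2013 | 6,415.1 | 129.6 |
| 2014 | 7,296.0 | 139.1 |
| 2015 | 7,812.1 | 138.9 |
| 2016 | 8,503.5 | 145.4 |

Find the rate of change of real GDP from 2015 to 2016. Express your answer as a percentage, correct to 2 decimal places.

Real GDP 2015 = 7812.1/1.389 = 5624.26.
Real GDP 2016 = 8503.5/1.454 = 5848.35.
Change = 5848.35/5624.26 − 1 = 0.0398.

3.98%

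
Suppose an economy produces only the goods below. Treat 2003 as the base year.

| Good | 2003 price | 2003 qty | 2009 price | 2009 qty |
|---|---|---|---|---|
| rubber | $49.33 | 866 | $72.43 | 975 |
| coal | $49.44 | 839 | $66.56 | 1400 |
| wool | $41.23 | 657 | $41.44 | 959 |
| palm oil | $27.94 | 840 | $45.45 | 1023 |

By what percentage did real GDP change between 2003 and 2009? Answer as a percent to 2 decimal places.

Real GDP 2003 = Nominal GDP 2003 = 49.33·866 + 49.44·839 + 41.23·657 + 27.94·840 = 134757.65.
Real GDP 2009 (at 2003 prices) = 49.33·975 + 49.44·1400 + 41.23·959 + 27.94·1023 = 185434.94.
Real growth = 185434.94/134757.65 − 1 = 0.3761.

37.61%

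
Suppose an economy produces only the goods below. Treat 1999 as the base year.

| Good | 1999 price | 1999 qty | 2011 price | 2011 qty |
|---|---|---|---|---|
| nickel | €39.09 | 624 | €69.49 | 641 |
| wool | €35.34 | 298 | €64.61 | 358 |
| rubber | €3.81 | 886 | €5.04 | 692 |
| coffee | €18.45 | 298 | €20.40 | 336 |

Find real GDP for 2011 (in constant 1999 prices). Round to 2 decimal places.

Real GDP 2011 = Σ (p_1999 × q_2011) = 39.09·641 + 35.34·358 + 3.81·692 + 18.45·336 = 46544.13.

€46544.13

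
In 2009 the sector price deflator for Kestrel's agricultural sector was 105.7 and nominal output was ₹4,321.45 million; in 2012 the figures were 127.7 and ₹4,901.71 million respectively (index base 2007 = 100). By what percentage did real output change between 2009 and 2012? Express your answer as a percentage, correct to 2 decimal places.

Deflate each year: 2009 → 4321.45/1.057 = 4088.41; 2012 → 4901.71/1.277 = 3838.46.
So real output changed by 3838.46/4088.41 − 1 = -0.0611, i.e. -6.11%.

-6.11%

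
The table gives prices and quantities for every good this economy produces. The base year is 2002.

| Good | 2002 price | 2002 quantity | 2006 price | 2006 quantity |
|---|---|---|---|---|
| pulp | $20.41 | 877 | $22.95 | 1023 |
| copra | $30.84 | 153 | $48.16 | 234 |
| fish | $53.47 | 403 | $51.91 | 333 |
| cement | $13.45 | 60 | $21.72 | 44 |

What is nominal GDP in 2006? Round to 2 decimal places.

Nominal GDP 2006 = Σ (p_2006 × q_2006) = 22.95·1023 + 48.16·234 + 51.91·333 + 21.72·44 = 52989.00.

$52989.00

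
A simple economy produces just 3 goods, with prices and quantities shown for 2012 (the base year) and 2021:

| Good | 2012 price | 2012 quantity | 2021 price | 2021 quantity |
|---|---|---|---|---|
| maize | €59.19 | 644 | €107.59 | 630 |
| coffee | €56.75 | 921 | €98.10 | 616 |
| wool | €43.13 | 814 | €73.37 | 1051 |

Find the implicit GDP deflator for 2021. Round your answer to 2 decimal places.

Nominal GDP 2021 = 107.59·630 + 98.10·616 + 73.37·1051 = 205323.17.
Real GDP 2021 (at 2012 prices) = 59.19·630 + 56.75·616 + 43.13·1051 = 117577.33.
Deflator = Nominal/Real × 100 = 205323.17/117577.33 × 100 = 174.628.

174.63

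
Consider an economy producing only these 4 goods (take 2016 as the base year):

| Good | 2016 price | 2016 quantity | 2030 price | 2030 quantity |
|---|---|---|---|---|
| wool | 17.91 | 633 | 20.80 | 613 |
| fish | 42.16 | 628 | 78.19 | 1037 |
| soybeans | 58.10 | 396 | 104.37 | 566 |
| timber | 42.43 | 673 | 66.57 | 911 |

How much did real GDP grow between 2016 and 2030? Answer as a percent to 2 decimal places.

Real GDP 2016 = Nominal GDP 2016 = 17.91·633 + 42.16·628 + 58.10·396 + 42.43·673 = 89376.50.
Real GDP 2030 (at 2016 prices) = 17.91·613 + 42.16·1037 + 58.10·566 + 42.43·911 = 126237.08.
Real growth = 126237.08/89376.50 − 1 = 0.4124.

41.24%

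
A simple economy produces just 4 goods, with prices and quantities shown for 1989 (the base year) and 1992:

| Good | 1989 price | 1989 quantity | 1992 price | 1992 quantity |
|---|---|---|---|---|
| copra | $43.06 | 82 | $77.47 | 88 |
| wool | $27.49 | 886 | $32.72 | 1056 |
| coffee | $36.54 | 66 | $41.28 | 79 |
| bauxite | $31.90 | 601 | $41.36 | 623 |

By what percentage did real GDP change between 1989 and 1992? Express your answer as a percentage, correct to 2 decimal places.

12.35%

Real GDP 1989 = Nominal GDP 1989 = 43.06·82 + 27.49·886 + 36.54·66 + 31.90·601 = 49470.60.
Real GDP 1992 (at 1989 prices) = 43.06·88 + 27.49·1056 + 36.54·79 + 31.90·623 = 55579.08.
Real growth = 55579.08/49470.60 − 1 = 0.1235.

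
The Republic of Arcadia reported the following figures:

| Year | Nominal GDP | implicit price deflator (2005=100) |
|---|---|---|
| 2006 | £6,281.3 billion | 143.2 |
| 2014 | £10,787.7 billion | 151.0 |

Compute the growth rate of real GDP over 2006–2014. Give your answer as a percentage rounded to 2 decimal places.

62.87%

Deflate each year: 2006 → 6281.3/1.432 = 4386.38; 2014 → 10787.7/1.510 = 7144.17.
So real GDP changed by 7144.17/4386.38 − 1 = 0.6287, i.e. 62.87%.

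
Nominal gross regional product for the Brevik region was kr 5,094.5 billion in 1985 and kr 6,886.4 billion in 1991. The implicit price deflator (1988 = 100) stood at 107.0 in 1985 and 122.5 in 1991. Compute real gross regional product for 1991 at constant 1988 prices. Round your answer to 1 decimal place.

kr 5,621.6 billion

Real gross regional product = Nominal / (implicit price deflator/100) = 6886.4 / 1.225 = 5621.55.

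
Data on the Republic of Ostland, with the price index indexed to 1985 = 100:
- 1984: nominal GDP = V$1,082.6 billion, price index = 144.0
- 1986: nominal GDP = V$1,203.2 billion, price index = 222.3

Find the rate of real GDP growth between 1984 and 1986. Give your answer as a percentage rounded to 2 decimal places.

-28.01%

Real GDP 1984 = 1082.6 / 1.440 = 751.81.
Real GDP 1986 = 1203.2 / 2.223 = 541.25.
Real growth = 541.25 / 751.81 − 1 = -0.2801.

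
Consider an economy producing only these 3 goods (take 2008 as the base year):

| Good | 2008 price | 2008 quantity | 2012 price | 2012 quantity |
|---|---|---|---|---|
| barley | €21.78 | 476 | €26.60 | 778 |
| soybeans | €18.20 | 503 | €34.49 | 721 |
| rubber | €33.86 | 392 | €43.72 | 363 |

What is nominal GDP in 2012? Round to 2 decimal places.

Nominal GDP 2012 = Σ (p_2012 × q_2012) = 26.60·778 + 34.49·721 + 43.72·363 = 61432.45.

€61432.45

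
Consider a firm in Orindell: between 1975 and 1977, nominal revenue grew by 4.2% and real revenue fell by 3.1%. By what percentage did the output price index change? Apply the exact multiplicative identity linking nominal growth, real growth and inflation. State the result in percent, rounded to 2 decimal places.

7.53%

(1 + g_nom) = (1 + g_real)(1 + π), so π = 1.0420 / 0.9690 − 1 = 0.07534.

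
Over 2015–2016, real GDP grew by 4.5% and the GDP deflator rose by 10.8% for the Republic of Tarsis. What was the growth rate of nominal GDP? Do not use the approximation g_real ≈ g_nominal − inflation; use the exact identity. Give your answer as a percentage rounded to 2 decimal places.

(1 + g_nom) = (1 + g_real)(1 + π) = 1.0450 × 1.1080 = 1.15786.

15.79%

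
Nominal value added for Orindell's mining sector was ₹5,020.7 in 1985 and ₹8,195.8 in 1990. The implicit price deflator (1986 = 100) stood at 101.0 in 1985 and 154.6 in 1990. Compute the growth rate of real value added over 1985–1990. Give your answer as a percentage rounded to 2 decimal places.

Deflate each year: 1985 → 5020.7/1.010 = 4970.99; 1990 → 8195.8/1.546 = 5301.29.
So real value added changed by 5301.29/4970.99 − 1 = 0.0664, i.e. 6.64%.

6.64%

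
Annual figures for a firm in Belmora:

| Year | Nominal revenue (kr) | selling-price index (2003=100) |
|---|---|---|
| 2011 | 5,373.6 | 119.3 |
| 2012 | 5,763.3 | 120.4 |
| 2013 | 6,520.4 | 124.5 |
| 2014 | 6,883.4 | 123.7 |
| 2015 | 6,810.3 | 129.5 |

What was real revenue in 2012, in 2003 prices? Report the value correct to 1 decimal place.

Real revenue 2012 = 5763.3 / 1.204 = 4786.79.

kr 4,786.8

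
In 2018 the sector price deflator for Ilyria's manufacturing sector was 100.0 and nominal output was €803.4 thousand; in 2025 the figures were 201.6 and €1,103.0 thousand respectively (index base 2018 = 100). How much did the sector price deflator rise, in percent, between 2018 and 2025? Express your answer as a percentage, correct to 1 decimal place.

Price-level change = 201.6 / 100.0 − 1 = 1.0160.

101.6%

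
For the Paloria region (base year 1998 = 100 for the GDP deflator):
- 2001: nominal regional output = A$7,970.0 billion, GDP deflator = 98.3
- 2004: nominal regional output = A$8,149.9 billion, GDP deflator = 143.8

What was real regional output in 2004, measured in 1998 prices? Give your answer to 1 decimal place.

Real regional output = Nominal / (GDP deflator/100) = 8149.9 / 1.438 = 5667.52.

A$5,667.5 billion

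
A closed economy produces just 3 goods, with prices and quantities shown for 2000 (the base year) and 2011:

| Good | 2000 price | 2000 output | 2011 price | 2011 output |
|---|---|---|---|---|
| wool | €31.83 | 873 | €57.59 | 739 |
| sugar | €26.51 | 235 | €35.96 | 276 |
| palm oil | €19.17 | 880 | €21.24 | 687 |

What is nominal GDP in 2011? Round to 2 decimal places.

€67075.85

Nominal GDP 2011 = Σ (p_2011 × q_2011) = 57.59·739 + 35.96·276 + 21.24·687 = 67075.85.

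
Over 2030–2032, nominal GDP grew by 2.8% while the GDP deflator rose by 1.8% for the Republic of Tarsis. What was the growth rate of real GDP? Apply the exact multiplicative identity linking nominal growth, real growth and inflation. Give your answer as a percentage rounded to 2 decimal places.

(1 + g_nom) = (1 + g_real)(1 + π), so g_real = 1.0280 / 1.0180 − 1 = 0.00982.

0.98%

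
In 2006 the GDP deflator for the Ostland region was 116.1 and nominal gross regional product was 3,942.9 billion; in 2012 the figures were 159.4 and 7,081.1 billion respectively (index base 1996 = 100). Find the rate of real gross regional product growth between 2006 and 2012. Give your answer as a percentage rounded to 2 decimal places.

Real gross regional product 2006 = 3942.9 / 1.161 = 3396.12.
Real gross regional product 2012 = 7081.1 / 1.594 = 4442.35.
Real growth = 4442.35 / 3396.12 − 1 = 0.3081.

30.81%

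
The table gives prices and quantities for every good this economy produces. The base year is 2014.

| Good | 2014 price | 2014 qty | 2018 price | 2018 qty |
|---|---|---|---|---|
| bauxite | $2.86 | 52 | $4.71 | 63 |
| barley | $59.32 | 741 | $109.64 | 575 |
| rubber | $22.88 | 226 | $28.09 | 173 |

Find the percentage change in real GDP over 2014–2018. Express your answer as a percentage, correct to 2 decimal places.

-22.38%

Real GDP 2014 = Nominal GDP 2014 = 2.86·52 + 59.32·741 + 22.88·226 = 49275.72.
Real GDP 2018 (at 2014 prices) = 2.86·63 + 59.32·575 + 22.88·173 = 38247.42.
Real growth = 38247.42/49275.72 − 1 = -0.2238.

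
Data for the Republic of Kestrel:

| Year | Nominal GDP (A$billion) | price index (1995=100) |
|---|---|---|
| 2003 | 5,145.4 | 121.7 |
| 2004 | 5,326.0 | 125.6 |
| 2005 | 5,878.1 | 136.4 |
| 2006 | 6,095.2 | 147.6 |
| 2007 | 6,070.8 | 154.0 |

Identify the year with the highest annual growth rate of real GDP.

2005

2004: real = 5326.0/1.256 = 4240.45; growth vs 2003 (4227.94) = 0.30%.
2005: real = 5878.1/1.364 = 4309.46; growth vs 2004 (4240.45) = 1.63%.
2006: real = 6095.2/1.476 = 4129.54; growth vs 2005 (4309.46) = -4.18%.
2007: real = 6070.8/1.540 = 3942.08; growth vs 2006 (4129.54) = -4.54%.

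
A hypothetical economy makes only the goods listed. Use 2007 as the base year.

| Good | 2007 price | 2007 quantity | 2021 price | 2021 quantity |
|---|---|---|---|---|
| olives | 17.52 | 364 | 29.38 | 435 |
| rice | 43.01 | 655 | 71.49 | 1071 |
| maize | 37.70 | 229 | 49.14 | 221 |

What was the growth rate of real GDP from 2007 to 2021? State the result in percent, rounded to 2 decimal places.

43.62%

Real GDP 2007 = Nominal GDP 2007 = 17.52·364 + 43.01·655 + 37.70·229 = 43182.13.
Real GDP 2021 (at 2007 prices) = 17.52·435 + 43.01·1071 + 37.70·221 = 62016.61.
Real growth = 62016.61/43182.13 − 1 = 0.4362.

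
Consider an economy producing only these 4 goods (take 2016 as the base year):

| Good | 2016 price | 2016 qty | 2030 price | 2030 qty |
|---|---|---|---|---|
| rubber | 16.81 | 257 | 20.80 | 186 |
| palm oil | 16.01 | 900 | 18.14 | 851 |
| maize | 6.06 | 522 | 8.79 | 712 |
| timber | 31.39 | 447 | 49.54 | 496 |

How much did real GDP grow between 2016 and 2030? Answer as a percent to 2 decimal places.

Real GDP 2016 = Nominal GDP 2016 = 16.81·257 + 16.01·900 + 6.06·522 + 31.39·447 = 35923.82.
Real GDP 2030 (at 2016 prices) = 16.81·186 + 16.01·851 + 6.06·712 + 31.39·496 = 36635.33.
Real growth = 36635.33/35923.82 − 1 = 0.0198.

1.98%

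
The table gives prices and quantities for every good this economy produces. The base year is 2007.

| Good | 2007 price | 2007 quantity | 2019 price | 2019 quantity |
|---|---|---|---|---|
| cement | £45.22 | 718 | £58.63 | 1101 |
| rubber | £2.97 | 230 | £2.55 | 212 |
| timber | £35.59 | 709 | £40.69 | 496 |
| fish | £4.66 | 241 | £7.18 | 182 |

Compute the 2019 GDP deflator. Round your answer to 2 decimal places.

125.63

Nominal GDP 2019 = 58.63·1101 + 2.55·212 + 40.69·496 + 7.18·182 = 86581.23.
Real GDP 2019 (at 2007 prices) = 45.22·1101 + 2.97·212 + 35.59·496 + 4.66·182 = 68917.62.
Deflator = Nominal/Real × 100 = 86581.23/68917.62 × 100 = 125.630.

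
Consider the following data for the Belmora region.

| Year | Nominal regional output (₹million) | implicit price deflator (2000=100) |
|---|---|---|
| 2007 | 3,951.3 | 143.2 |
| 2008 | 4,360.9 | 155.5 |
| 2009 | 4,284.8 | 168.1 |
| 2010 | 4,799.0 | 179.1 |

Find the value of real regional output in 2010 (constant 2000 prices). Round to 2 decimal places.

Real regional output 2010 = 4799.0 / 1.791 = 2679.51.

₹2,679.51 million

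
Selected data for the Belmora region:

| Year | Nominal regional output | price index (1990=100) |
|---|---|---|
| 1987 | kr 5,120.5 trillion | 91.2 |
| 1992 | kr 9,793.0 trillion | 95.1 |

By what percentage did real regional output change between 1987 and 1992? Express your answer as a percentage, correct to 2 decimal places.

83.41%

Deflate each year: 1987 → 5120.5/0.912 = 5614.58; 1992 → 9793.0/0.951 = 10297.58.
So real regional output changed by 10297.58/5614.58 − 1 = 0.8341, i.e. 83.41%.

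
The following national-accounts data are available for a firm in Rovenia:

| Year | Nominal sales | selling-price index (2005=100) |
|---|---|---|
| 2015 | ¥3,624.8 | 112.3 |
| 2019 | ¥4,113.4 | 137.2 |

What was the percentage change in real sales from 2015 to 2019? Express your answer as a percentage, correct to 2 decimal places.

Deflate each year: 2015 → 3624.8/1.123 = 3227.78; 2019 → 4113.4/1.372 = 2998.10.
So real sales changed by 2998.10/3227.78 − 1 = -0.0712, i.e. -7.12%.

-7.12%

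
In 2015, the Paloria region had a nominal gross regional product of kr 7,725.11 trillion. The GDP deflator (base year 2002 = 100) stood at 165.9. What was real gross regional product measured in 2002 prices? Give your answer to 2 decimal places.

Real gross regional product = Nominal / (GDP deflator/100) = 7725.11 / 1.659 = 4656.49.

kr 4,656.49 trillion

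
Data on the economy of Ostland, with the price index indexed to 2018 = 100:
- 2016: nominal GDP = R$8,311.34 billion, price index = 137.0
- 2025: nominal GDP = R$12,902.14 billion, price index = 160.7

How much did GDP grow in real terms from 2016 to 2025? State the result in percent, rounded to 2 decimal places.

32.34%

Deflate each year: 2016 → 8311.34/1.370 = 6066.67; 2025 → 12902.14/1.607 = 8028.71.
So real GDP changed by 8028.71/6066.67 − 1 = 0.3234, i.e. 32.34%.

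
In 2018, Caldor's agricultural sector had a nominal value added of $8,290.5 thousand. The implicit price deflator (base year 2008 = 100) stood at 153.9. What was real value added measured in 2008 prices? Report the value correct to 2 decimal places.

Real value added = Nominal / (implicit price deflator/100) = 8290.5 / 1.539 = 5386.94.

$5,386.94 thousand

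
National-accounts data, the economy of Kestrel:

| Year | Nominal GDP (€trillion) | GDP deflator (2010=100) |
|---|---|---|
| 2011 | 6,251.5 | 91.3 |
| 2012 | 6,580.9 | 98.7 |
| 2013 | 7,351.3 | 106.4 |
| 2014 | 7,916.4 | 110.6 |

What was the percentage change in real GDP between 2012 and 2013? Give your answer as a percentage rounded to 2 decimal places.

Real GDP 2012 = 6580.9/0.987 = 6667.58.
Real GDP 2013 = 7351.3/1.064 = 6909.12.
Change = 6909.12/6667.58 − 1 = 0.0362.

3.62%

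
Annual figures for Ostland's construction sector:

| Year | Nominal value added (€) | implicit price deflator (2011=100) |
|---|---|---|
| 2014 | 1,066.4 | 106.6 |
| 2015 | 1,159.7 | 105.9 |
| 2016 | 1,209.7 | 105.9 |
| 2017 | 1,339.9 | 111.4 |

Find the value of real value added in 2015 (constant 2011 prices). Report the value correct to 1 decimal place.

€1,095.1

Real value added 2015 = 1159.7 / 1.059 = 1095.09.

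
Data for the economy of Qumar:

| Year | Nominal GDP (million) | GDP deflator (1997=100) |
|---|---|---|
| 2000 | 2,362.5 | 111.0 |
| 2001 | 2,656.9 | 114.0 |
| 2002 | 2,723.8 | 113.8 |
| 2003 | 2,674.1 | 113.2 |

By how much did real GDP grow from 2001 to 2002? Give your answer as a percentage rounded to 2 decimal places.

Real GDP 2001 = 2656.9/1.140 = 2330.61.
Real GDP 2002 = 2723.8/1.138 = 2393.50.
Change = 2393.50/2330.61 − 1 = 0.0270.

2.70%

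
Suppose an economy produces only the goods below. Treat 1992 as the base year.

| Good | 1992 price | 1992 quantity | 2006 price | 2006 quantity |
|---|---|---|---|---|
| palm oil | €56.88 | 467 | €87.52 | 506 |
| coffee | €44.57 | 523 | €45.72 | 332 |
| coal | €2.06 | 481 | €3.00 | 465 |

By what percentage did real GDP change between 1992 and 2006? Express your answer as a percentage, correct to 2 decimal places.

Real GDP 1992 = Nominal GDP 1992 = 56.88·467 + 44.57·523 + 2.06·481 = 50863.93.
Real GDP 2006 (at 1992 prices) = 56.88·506 + 44.57·332 + 2.06·465 = 44536.42.
Real growth = 44536.42/50863.93 − 1 = -0.1244.

-12.44%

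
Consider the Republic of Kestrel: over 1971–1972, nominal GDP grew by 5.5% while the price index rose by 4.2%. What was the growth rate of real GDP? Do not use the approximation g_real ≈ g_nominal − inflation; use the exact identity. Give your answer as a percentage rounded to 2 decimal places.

(1 + g_nom) = (1 + g_real)(1 + π), so g_real = 1.0550 / 1.0420 − 1 = 0.01248.

1.25%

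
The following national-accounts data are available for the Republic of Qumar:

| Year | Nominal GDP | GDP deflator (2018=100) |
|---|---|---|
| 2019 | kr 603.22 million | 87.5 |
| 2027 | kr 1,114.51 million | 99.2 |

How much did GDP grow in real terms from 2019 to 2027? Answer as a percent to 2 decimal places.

Deflate each year: 2019 → 603.22/0.875 = 689.39; 2027 → 1114.51/0.992 = 1123.50.
So real GDP changed by 1123.50/689.39 − 1 = 0.6297, i.e. 62.97%.

62.97%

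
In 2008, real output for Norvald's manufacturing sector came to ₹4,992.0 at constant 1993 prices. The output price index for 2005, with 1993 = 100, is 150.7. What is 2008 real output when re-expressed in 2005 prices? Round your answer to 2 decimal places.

₹7,522.94

Real output in 2005 prices = Real output in 1993 prices × (P_2005/P_1993) = 4992.0 × 1.507 = 7522.94.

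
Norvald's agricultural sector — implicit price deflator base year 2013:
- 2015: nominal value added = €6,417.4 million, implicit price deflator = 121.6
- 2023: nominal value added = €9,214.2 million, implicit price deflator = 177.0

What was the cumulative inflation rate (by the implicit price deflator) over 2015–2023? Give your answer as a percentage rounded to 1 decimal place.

45.6%

Price-level change = 177.0 / 121.6 − 1 = 0.4556.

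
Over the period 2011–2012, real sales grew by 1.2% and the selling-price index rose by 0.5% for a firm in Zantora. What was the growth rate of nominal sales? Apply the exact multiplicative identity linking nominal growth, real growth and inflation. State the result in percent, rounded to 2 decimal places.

1.71%

(1 + g_nom) = (1 + g_real)(1 + π) = 1.0120 × 1.0050 = 1.01706.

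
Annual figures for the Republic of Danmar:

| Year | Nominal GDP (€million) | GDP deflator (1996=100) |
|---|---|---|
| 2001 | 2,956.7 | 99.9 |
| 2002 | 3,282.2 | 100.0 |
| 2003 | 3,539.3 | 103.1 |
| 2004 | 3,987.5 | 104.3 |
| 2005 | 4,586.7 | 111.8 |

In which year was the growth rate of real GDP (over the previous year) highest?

2002: real = 3282.2/1.000 = 3282.20; growth vs 2001 (2959.66) = 10.90%.
2003: real = 3539.3/1.031 = 3432.88; growth vs 2002 (3282.20) = 4.59%.
2004: real = 3987.5/1.043 = 3823.11; growth vs 2003 (3432.88) = 11.37%.
2005: real = 4586.7/1.118 = 4102.59; growth vs 2004 (3823.11) = 7.31%.

2004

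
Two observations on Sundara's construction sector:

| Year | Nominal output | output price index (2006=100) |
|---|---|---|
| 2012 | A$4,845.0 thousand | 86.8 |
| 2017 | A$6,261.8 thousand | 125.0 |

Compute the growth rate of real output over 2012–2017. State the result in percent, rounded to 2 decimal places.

Deflate each year: 2012 → 4845.0/0.868 = 5581.80; 2017 → 6261.8/1.250 = 5009.44.
So real output changed by 5009.44/5581.80 − 1 = -0.1025, i.e. -10.25%.

-10.25%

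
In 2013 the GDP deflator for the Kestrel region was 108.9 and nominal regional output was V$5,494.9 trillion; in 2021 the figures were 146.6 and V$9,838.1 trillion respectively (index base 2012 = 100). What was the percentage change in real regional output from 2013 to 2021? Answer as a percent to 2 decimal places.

33.00%

Real regional output 2013 = 5494.9 / 1.089 = 5045.82.
Real regional output 2021 = 9838.1 / 1.466 = 6710.85.
Real growth = 6710.85 / 5045.82 − 1 = 0.3300.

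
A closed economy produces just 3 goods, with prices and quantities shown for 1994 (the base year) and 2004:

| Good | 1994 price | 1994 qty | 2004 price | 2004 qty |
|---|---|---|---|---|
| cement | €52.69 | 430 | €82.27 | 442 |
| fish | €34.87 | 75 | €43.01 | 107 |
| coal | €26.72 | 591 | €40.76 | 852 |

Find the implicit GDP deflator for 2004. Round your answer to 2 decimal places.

Nominal GDP 2004 = 82.27·442 + 43.01·107 + 40.76·852 = 75692.93.
Real GDP 2004 (at 1994 prices) = 52.69·442 + 34.87·107 + 26.72·852 = 49785.51.
Deflator = Nominal/Real × 100 = 75692.93/49785.51 × 100 = 152.038.

152.04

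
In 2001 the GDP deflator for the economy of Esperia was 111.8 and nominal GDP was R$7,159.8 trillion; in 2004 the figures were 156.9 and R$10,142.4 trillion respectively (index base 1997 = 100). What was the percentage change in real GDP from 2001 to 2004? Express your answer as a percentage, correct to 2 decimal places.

0.94%

Real GDP 2001 = 7159.8 / 1.118 = 6404.11.
Real GDP 2004 = 10142.4 / 1.569 = 6464.24.
Real growth = 6464.24 / 6404.11 − 1 = 0.0094.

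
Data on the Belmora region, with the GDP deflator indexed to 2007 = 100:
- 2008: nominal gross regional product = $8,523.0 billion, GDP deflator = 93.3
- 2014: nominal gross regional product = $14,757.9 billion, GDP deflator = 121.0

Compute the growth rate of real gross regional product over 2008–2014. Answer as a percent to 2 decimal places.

Real gross regional product 2008 = 8523.0 / 0.933 = 9135.05.
Real gross regional product 2014 = 14757.9 / 1.210 = 12196.61.
Real growth = 12196.61 / 9135.05 − 1 = 0.3351.

33.51%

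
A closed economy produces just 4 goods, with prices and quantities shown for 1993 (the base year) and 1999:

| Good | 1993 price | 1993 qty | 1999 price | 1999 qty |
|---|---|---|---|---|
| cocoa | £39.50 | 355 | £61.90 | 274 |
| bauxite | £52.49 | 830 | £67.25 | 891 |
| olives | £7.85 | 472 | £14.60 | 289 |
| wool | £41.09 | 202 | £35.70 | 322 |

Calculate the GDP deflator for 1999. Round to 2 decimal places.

Nominal GDP 1999 = 61.90·274 + 67.25·891 + 14.60·289 + 35.70·322 = 92595.15.
Real GDP 1999 (at 1993 prices) = 39.50·274 + 52.49·891 + 7.85·289 + 41.09·322 = 73091.22.
Deflator = Nominal/Real × 100 = 92595.15/73091.22 × 100 = 126.684.

126.68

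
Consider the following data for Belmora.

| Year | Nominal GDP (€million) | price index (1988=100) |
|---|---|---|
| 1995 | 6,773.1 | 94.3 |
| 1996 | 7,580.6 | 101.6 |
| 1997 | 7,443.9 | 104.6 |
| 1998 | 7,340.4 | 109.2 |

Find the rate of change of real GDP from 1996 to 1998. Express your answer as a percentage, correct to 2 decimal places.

-9.91%

Real GDP 1996 = 7580.6/1.016 = 7461.22.
Real GDP 1998 = 7340.4/1.092 = 6721.98.
Change = 6721.98/7461.22 − 1 = -0.0991.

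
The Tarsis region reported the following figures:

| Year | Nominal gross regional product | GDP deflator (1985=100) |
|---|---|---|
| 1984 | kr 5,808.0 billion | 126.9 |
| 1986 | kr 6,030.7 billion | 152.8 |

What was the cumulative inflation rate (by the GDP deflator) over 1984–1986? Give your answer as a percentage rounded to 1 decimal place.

Price-level change = 152.8 / 126.9 − 1 = 0.2041.

20.4%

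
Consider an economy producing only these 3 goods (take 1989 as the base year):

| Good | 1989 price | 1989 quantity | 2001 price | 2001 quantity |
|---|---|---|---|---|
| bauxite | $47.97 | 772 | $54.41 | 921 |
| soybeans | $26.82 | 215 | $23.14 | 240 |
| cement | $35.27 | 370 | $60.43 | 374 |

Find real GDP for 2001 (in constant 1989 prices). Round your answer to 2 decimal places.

$63808.15

Real GDP 2001 = Σ (p_1989 × q_2001) = 47.97·921 + 26.82·240 + 35.27·374 = 63808.15.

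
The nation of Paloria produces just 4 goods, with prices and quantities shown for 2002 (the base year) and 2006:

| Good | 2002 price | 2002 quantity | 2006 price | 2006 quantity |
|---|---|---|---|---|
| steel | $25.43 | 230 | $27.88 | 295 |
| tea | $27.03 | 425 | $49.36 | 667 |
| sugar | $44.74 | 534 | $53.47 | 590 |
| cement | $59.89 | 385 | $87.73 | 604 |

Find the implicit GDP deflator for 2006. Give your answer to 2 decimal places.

142.66

Nominal GDP 2006 = 27.88·295 + 49.36·667 + 53.47·590 + 87.73·604 = 125683.94.
Real GDP 2006 (at 2002 prices) = 25.43·295 + 27.03·667 + 44.74·590 + 59.89·604 = 88101.02.
Deflator = Nominal/Real × 100 = 125683.94/88101.02 × 100 = 142.659.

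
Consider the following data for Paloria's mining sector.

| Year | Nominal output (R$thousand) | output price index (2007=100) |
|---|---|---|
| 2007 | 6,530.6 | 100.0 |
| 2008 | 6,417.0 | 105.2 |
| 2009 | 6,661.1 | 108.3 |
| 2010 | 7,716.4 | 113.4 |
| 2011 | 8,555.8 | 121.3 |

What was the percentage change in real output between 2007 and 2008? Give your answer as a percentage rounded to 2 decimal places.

-6.60%

Real output 2007 = 6530.6/1.000 = 6530.60.
Real output 2008 = 6417.0/1.052 = 6099.81.
Change = 6099.81/6530.60 − 1 = -0.0660.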